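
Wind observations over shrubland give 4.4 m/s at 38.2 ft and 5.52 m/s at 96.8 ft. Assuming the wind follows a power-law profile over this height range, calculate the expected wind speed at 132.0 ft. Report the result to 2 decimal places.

5.95 m/s

First find α: α = ln(V₂/V₁)/ln(z₂/z₁) = ln(5.52/4.4)/ln(96.8/38.2) = 0.22677/0.92981 = 0.2439
Extrapolate from 96.8 ft to 132.0 ft: V₃ = 5.52 × (132.0/96.8)^0.2439 = 5.52 × 1.0786 = 5.9538 m/s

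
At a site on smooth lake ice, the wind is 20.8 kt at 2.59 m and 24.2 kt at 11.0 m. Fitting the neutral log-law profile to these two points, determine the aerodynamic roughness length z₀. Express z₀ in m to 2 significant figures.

z₀ ≈ 0.00037 m

Log law: V(z) ∝ ln(z/z₀). With r = V₁/V₂ = 20.8/24.2 = 0.85950,
r · ln(z₂/z₀) = ln(z₁/z₀) ⇒ ln z₀ = (ln z₁ − r·ln z₂)/(1 − r)
ln z₀ = (0.95166 − 0.85950×2.39790) / 0.14050 = -7.8959
z₀ = exp(-7.8959) = 0.0003723 m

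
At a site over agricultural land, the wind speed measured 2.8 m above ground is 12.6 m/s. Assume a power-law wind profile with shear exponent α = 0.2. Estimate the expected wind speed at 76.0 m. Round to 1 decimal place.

24.4 m/s

Power-law profile: V₂ = V₁ · (z₂/z₁)^α
V₂ = 12.6 × (76.0/2.8)^0.2 = 12.6 × (27.1429)^0.2
    = 12.6 × 1.9352 = 24.3838 m/s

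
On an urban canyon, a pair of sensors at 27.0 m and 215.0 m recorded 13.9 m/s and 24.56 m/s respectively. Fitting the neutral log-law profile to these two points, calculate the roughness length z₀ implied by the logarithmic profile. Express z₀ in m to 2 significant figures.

z₀ ≈ 1.8 m

Log law: V(z) ∝ ln(z/z₀). With r = V₁/V₂ = 13.9/24.56 = 0.56596,
r · ln(z₂/z₀) = ln(z₁/z₀) ⇒ ln z₀ = (ln z₁ − r·ln z₂)/(1 − r)
ln z₀ = (3.29584 − 0.56596×5.37064) / 0.43404 = 0.5904
z₀ = exp(0.5904) = 1.805 m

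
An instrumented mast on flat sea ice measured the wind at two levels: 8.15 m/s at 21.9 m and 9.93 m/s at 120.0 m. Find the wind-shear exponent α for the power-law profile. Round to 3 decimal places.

α ≈ 0.116

Power law: V₂/V₁ = (z₂/z₁)^α ⇒ α = ln(V₂/V₁) / ln(z₂/z₁)
α = ln(9.93/8.15) / ln(120.0/21.9) = ln(1.2184) / ln(5.4795)
  = 0.19754 / 1.70101 = 0.11613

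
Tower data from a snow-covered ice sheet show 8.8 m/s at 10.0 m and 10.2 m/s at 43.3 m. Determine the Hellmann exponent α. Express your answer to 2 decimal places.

Power law: V₂/V₁ = (z₂/z₁)^α ⇒ α = ln(V₂/V₁) / ln(z₂/z₁)
α = ln(10.2/8.8) / ln(43.3/10.0) = ln(1.1591) / ln(4.3300)
  = 0.14764 / 1.46557 = 0.10074

α ≈ 0.10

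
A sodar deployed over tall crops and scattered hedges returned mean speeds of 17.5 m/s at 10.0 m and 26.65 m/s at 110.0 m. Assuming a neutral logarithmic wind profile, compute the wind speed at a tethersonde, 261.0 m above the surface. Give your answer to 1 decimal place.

29.9 m/s

Log law: V ∝ ln(z/z₀). From the pair, with r = V₁/V₂ = 0.65666,
ln z₀ = (ln z₁ − r·ln z₂)/(1 − r) = (2.3026 − 0.65666×4.7005)/0.34334 = -2.2836 → z₀ = 0.1019 m
V₃ = V₁ · ln(z₃/z₀)/ln(z₁/z₀) = 17.5 × 7.8481/4.5861 = 29.9470 m/s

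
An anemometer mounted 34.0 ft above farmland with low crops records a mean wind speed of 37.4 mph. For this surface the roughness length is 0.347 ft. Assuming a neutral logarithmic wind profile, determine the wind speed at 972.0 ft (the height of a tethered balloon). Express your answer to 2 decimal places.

Log law: V(z) ∝ ln(z/z₀), so V₂/V₁ = ln(z₂/z₀) / ln(z₁/z₀).
ln(972.0/0.347) = 7.9378, ln(34.0/0.347) = 4.5848
V₂ = 37.4 × 7.9378/4.5848 = 37.4 × 1.7313 = 64.7517 mph

64.75 mph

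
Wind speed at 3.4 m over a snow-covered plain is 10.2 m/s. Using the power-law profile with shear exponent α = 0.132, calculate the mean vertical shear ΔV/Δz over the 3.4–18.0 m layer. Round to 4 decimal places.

Power law: V₂ = V₁ · (z₂/z₁)^α = 10.2 × (5.2941)^0.132 = 12.7099 m/s
ΔV/Δz = (12.7099 − 10.2)/(18.0 − 3.4) = 2.5099/14.6000 = 0.17191 m/s/m

0.1719 m/s/m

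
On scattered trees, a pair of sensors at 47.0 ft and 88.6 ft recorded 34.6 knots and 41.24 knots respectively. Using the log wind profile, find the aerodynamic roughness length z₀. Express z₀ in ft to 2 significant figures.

Log law: V(z) ∝ ln(z/z₀). With r = V₁/V₂ = 34.6/41.24 = 0.83899,
r · ln(z₂/z₀) = ln(z₁/z₀) ⇒ ln z₀ = (ln z₁ − r·ln z₂)/(1 − r)
ln z₀ = (3.85015 − 0.83899×4.48413) / 0.16101 = 0.5466
z₀ = exp(0.5466) = 1.727 ft

z₀ ≈ 1.7 ft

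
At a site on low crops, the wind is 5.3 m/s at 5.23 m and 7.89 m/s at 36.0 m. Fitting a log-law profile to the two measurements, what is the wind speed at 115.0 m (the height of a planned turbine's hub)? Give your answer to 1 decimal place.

Log law: V ∝ ln(z/z₀). From the pair, with r = V₁/V₂ = 0.67174,
ln z₀ = (ln z₁ − r·ln z₂)/(1 − r) = (1.6544 − 0.67174×3.5835)/0.32826 = -2.2932 → z₀ = 0.1009 m
V₃ = V₁ · ln(z₃/z₀)/ln(z₁/z₀) = 5.3 × 7.0381/3.9476 = 9.4493 m/s

9.4 m/s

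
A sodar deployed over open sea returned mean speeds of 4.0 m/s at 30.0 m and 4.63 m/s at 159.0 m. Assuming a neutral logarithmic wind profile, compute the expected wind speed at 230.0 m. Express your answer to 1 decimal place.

Log law: V ∝ ln(z/z₀). From the pair, with r = V₁/V₂ = 0.86393,
ln z₀ = (ln z₁ − r·ln z₂)/(1 − r) = (3.4012 − 0.86393×5.0689)/0.13607 = -7.1874 → z₀ = 0.0007560 m
V₃ = V₁ · ln(z₃/z₀)/ln(z₁/z₀) = 4.0 × 12.6255/10.5886 = 4.7695 m/s

4.8 m/s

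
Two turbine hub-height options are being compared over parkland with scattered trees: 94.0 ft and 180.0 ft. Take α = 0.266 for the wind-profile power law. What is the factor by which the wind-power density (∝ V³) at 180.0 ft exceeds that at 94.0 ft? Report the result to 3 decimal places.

Speed ratio: V_B/V_A = (z_B/z_A)^α = (180.0/94.0)^0.266 = (1.9149)^0.266 = 1.18864
Power-density ratio: P_B/P_A = (V_B/V_A)³ = (1.18864)³ = 1.67939

1.679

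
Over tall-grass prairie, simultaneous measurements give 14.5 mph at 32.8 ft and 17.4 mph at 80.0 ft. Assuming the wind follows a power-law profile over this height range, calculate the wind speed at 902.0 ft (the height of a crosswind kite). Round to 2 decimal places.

First find α: α = ln(V₂/V₁)/ln(z₂/z₁) = ln(17.4/14.5)/ln(80.0/32.8) = 0.18232/0.89160 = 0.2045
Extrapolate from 80.0 ft to 902.0 ft: V₃ = 17.4 × (902.0/80.0)^0.2045 = 17.4 × 1.6411 = 28.5558 mph

28.56 mph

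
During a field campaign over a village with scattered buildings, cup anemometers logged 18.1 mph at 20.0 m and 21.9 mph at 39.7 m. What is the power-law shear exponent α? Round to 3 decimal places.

Power law: V₂/V₁ = (z₂/z₁)^α ⇒ α = ln(V₂/V₁) / ln(z₂/z₁)
α = ln(21.9/18.1) / ln(39.7/20.0) = ln(1.2099) / ln(1.9850)
  = 0.19057 / 0.68562 = 0.27796

α ≈ 0.278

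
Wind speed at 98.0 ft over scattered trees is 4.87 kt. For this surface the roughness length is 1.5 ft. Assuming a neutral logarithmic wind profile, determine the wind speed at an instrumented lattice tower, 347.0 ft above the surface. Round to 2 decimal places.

Log law: V(z) ∝ ln(z/z₀), so V₂/V₁ = ln(z₂/z₀) / ln(z₁/z₀).
ln(347.0/1.5) = 5.4439, ln(98.0/1.5) = 4.1795
V₂ = 4.87 × 5.4439/4.1795 = 4.87 × 1.3025 = 6.3432 kt

6.34 kt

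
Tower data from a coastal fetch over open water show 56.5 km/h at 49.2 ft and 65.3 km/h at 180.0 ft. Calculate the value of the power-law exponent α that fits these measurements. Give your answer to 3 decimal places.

α ≈ 0.112

Power law: V₂/V₁ = (z₂/z₁)^α ⇒ α = ln(V₂/V₁) / ln(z₂/z₁)
α = ln(65.3/56.5) / ln(180.0/49.2) = ln(1.1558) / ln(3.6585)
  = 0.14475 / 1.29706 = 0.11160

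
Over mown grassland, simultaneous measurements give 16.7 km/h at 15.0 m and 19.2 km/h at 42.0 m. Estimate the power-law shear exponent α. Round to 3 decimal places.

Power law: V₂/V₁ = (z₂/z₁)^α ⇒ α = ln(V₂/V₁) / ln(z₂/z₁)
α = ln(19.2/16.7) / ln(42.0/15.0) = ln(1.1497) / ln(2.8000)
  = 0.13950 / 1.02962 = 0.13549

α ≈ 0.135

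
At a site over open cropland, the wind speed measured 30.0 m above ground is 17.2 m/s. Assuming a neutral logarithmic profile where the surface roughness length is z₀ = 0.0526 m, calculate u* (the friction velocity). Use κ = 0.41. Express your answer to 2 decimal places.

Log law: V(z) = (u*/κ) · ln(z/z₀) ⇒ u* = κ · V / ln(z/z₀)
u* = 0.41 × 17.2 / ln(30.0/0.0526) = 0.41 × 17.2 / 6.3462
   = 7.0520 / 6.3462 = 1.1112 m/s

u* ≈ 1.11 m/s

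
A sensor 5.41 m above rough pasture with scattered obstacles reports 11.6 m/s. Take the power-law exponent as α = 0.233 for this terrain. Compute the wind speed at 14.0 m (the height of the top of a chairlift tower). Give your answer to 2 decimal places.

Power-law profile: V₂ = V₁ · (z₂/z₁)^α
V₂ = 11.6 × (14.0/5.41)^0.233 = 11.6 × (2.5878)^0.233
    = 11.6 × 1.2480 = 14.4767 m/s

14.48 m/s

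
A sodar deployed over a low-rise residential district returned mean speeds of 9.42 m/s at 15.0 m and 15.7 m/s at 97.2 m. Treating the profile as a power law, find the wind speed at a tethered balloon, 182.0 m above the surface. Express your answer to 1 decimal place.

18.6 m/s

First find α: α = ln(V₂/V₁)/ln(z₂/z₁) = ln(15.7/9.42)/ln(97.2/15.0) = 0.51083/1.86872 = 0.2734
Extrapolate from 97.2 m to 182.0 m: V₃ = 15.7 × (182.0/97.2)^0.2734 = 15.7 × 1.1870 = 18.6364 m/s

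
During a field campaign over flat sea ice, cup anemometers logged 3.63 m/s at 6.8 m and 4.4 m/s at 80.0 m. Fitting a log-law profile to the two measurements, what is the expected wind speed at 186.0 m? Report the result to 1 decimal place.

4.7 m/s

Log law: V ∝ ln(z/z₀). From the pair, with r = V₁/V₂ = 0.82500,
ln z₀ = (ln z₁ − r·ln z₂)/(1 − r) = (1.9169 − 0.82500×4.3820)/0.17500 = -9.7043 → z₀ = 0.00006102 m
V₃ = V₁ · ln(z₃/z₀)/ln(z₁/z₀) = 3.63 × 14.9300/11.6212 = 4.6635 m/s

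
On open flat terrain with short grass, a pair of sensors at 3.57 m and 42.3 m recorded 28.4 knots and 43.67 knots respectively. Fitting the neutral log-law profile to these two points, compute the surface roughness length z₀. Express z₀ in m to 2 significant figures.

z₀ ≈ 0.036 m

Log law: V(z) ∝ ln(z/z₀). With r = V₁/V₂ = 28.4/43.67 = 0.65033,
r · ln(z₂/z₀) = ln(z₁/z₀) ⇒ ln z₀ = (ln z₁ − r·ln z₂)/(1 − r)
ln z₀ = (1.27257 − 0.65033×3.74479) / 0.34967 = -3.3254
z₀ = exp(-3.3254) = 0.03596 m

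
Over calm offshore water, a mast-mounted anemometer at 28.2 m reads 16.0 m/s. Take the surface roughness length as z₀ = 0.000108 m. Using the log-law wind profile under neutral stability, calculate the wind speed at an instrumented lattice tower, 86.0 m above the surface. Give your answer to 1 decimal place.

Log law: V(z) ∝ ln(z/z₀), so V₂/V₁ = ln(z₂/z₀) / ln(z₁/z₀).
ln(86.0/0.000108) = 13.5877, ln(28.2/0.000108) = 12.4727
V₂ = 16.0 × 13.5877/12.4727 = 16.0 × 1.0894 = 17.4304 m/s

17.4 m/s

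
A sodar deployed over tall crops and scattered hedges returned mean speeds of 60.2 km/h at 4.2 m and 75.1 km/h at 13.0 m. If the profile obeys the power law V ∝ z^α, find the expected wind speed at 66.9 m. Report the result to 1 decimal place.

103.5 km/h

First find α: α = ln(V₂/V₁)/ln(z₂/z₁) = ln(75.1/60.2)/ln(13.0/4.2) = 0.22115/1.12986 = 0.1957
Extrapolate from 13.0 m to 66.9 m: V₃ = 75.1 × (66.9/13.0)^0.1957 = 75.1 × 1.3780 = 103.4900 km/h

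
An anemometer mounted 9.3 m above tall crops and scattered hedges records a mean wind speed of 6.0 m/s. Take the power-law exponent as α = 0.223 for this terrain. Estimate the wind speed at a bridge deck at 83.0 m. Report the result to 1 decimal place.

Power-law profile: V₂ = V₁ · (z₂/z₁)^α
V₂ = 6.0 × (83.0/9.3)^0.223 = 6.0 × (8.9247)^0.223
    = 6.0 × 1.6292 = 9.7754 m/s

9.8 m/s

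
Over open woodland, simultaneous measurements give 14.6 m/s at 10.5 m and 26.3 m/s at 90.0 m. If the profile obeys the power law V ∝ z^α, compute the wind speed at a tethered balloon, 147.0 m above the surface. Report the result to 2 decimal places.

First find α: α = ln(V₂/V₁)/ln(z₂/z₁) = ln(26.3/14.6)/ln(90.0/10.5) = 0.58855/2.14843 = 0.2739
Extrapolate from 90.0 m to 147.0 m: V₃ = 26.3 × (147.0/90.0)^0.2739 = 26.3 × 1.1439 = 30.0833 m/s

30.08 m/s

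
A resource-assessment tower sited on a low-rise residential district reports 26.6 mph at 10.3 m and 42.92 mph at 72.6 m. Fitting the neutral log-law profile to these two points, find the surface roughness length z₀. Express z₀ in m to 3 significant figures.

Log law: V(z) ∝ ln(z/z₀). With r = V₁/V₂ = 26.6/42.92 = 0.61976,
r · ln(z₂/z₀) = ln(z₁/z₀) ⇒ ln z₀ = (ln z₁ − r·ln z₂)/(1 − r)
ln z₀ = (2.33214 − 0.61976×4.28496) / 0.38024 = -0.8508
z₀ = exp(-0.8508) = 0.4271 m

z₀ ≈ 0.427 m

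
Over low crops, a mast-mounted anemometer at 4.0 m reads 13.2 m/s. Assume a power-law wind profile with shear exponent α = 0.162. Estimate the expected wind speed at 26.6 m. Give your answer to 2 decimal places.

Power-law profile: V₂ = V₁ · (z₂/z₁)^α
V₂ = 13.2 × (26.6/4.0)^0.162 = 13.2 × (6.6500)^0.162
    = 13.2 × 1.3592 = 17.9420 m/s

17.94 m/s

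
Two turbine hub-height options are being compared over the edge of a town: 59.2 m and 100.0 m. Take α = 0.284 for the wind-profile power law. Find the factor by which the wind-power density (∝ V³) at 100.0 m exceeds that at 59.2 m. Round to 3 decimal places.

Speed ratio: V_B/V_A = (z_B/z_A)^α = (100.0/59.2)^0.284 = (1.6892)^0.284 = 1.16054
Power-density ratio: P_B/P_A = (V_B/V_A)³ = (1.16054)³ = 1.56308

1.563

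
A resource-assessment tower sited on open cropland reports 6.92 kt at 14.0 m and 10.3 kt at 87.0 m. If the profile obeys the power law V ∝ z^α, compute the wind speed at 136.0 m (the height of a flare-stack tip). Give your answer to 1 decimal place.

First find α: α = ln(V₂/V₁)/ln(z₂/z₁) = ln(10.3/6.92)/ln(87.0/14.0) = 0.39773/1.82685 = 0.2177
Extrapolate from 87.0 m to 136.0 m: V₃ = 10.3 × (136.0/87.0)^0.2177 = 10.3 × 1.1021 = 11.3521 kt

11.4 kt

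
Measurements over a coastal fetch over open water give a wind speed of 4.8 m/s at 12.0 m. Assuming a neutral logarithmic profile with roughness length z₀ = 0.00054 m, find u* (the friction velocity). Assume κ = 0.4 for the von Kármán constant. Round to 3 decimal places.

Log law: V(z) = (u*/κ) · ln(z/z₀) ⇒ u* = κ · V / ln(z/z₀)
u* = 0.4 × 4.8 / ln(12.0/0.00054) = 0.4 × 4.8 / 10.0088
   = 1.9200 / 10.0088 = 0.1918 m/s

u* ≈ 0.192 m/s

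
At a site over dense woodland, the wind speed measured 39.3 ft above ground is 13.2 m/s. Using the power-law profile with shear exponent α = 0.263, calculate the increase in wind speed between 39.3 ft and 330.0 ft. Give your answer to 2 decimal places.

Power law: V₂ = V₁ · (z₂/z₁)^α = 13.2 × (8.3969)^0.263 = 23.1003 m/s
ΔV = 23.1003 − 13.2 = 9.9003 m/s

9.90 m/s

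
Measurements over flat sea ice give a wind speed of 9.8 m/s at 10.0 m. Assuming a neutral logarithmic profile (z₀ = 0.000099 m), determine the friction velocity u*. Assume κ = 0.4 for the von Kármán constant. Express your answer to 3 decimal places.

u* ≈ 0.340 m/s

Log law: V(z) = (u*/κ) · ln(z/z₀) ⇒ u* = κ · V / ln(z/z₀)
u* = 0.4 × 9.8 / ln(10.0/0.000099) = 0.4 × 9.8 / 11.5230
   = 3.9200 / 11.5230 = 0.3402 m/s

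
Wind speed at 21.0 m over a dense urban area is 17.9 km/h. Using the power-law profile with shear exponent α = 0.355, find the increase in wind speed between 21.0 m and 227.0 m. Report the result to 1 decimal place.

Power law: V₂ = V₁ · (z₂/z₁)^α = 17.9 × (10.8095)^0.355 = 41.6730 km/h
ΔV = 41.6730 − 17.9 = 23.7730 km/h

23.8 km/h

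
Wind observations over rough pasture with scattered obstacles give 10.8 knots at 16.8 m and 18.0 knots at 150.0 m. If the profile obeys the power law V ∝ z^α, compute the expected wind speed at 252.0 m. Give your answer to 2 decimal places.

First find α: α = ln(V₂/V₁)/ln(z₂/z₁) = ln(18.0/10.8)/ln(150.0/16.8) = 0.51083/2.18926 = 0.2333
Extrapolate from 150.0 m to 252.0 m: V₃ = 18.0 × (252.0/150.0)^0.2333 = 18.0 × 1.1287 = 20.3163 knots

20.32 knots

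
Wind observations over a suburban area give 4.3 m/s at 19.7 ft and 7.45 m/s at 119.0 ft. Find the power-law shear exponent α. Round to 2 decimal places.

Power law: V₂/V₁ = (z₂/z₁)^α ⇒ α = ln(V₂/V₁) / ln(z₂/z₁)
α = ln(7.45/4.3) / ln(119.0/19.7) = ln(1.7326) / ln(6.0406)
  = 0.54960 / 1.79850 = 0.30559

α ≈ 0.31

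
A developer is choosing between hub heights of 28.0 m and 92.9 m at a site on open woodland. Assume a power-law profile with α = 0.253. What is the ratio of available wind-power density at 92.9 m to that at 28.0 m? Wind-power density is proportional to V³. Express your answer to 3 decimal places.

Speed ratio: V_B/V_A = (z_B/z_A)^α = (92.9/28.0)^0.253 = (3.3179)^0.253 = 1.35449
Power-density ratio: P_B/P_A = (V_B/V_A)³ = (1.35449)³ = 2.48503

2.485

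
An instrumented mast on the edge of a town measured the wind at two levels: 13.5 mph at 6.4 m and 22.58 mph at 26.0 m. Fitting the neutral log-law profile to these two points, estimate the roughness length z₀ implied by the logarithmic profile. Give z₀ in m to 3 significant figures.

z₀ ≈ 0.796 m

Log law: V(z) ∝ ln(z/z₀). With r = V₁/V₂ = 13.5/22.58 = 0.59787,
r · ln(z₂/z₀) = ln(z₁/z₀) ⇒ ln z₀ = (ln z₁ − r·ln z₂)/(1 − r)
ln z₀ = (1.85630 − 0.59787×3.25810) / 0.40213 = -0.2279
z₀ = exp(-0.2279) = 0.7962 m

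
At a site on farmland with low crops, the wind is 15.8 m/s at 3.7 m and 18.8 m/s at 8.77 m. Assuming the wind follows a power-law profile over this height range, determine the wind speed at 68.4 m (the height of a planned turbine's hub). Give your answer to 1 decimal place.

First find α: α = ln(V₂/V₁)/ln(z₂/z₁) = ln(18.8/15.8)/ln(8.77/3.7) = 0.17385/0.86300 = 0.2014
Extrapolate from 8.77 m to 68.4 m: V₃ = 18.8 × (68.4/8.77)^0.2014 = 18.8 × 1.5125 = 28.4353 m/s

28.4 m/s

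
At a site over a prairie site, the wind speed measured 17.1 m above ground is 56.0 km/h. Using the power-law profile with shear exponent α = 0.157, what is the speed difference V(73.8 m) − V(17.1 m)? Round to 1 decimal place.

Power law: V₂ = V₁ · (z₂/z₁)^α = 56.0 × (4.3158)^0.157 = 70.4519 km/h
ΔV = 70.4519 − 56.0 = 14.4519 km/h

14.5 km/h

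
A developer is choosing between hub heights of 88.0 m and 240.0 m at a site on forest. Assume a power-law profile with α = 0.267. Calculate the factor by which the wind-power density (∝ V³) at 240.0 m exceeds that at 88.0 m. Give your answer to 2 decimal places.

2.23

Speed ratio: V_B/V_A = (z_B/z_A)^α = (240.0/88.0)^0.267 = (2.7273)^0.267 = 1.30719
Power-density ratio: P_B/P_A = (V_B/V_A)³ = (1.30719)³ = 2.23367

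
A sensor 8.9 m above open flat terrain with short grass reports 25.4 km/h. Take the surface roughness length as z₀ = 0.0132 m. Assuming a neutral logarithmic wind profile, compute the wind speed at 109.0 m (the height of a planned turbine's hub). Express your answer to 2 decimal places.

Log law: V(z) ∝ ln(z/z₀), so V₂/V₁ = ln(z₂/z₀) / ln(z₁/z₀).
ln(109.0/0.0132) = 9.0189, ln(8.9/0.0132) = 6.5136
V₂ = 25.4 × 9.0189/6.5136 = 25.4 × 1.3846 = 35.1695 km/h

35.17 km/h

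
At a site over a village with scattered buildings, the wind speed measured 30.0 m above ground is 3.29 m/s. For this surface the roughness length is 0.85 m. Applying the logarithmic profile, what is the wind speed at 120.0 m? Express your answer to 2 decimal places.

Log law: V(z) ∝ ln(z/z₀), so V₂/V₁ = ln(z₂/z₀) / ln(z₁/z₀).
ln(120.0/0.85) = 4.9500, ln(30.0/0.85) = 3.5637
V₂ = 3.29 × 4.9500/3.5637 = 3.29 × 1.3890 = 4.5698 m/s

4.57 m/s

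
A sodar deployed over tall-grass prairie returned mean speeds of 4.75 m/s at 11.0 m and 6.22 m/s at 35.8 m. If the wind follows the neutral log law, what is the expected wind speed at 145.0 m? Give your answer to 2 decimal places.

Log law: V ∝ ln(z/z₀). From the pair, with r = V₁/V₂ = 0.76367,
ln z₀ = (ln z₁ − r·ln z₂)/(1 − r) = (2.3979 − 0.76367×3.5779)/0.23633 = -1.4152 → z₀ = 0.2429 m
V₃ = V₁ · ln(z₃/z₀)/ln(z₁/z₀) = 4.75 × 6.3919/3.8131 = 7.9625 m/s

7.96 m/s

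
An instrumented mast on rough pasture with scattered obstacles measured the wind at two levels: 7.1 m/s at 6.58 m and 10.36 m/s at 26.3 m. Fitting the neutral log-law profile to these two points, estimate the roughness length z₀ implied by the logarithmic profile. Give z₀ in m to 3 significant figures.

z₀ ≈ 0.322 m

Log law: V(z) ∝ ln(z/z₀). With r = V₁/V₂ = 7.1/10.36 = 0.68533,
r · ln(z₂/z₀) = ln(z₁/z₀) ⇒ ln z₀ = (ln z₁ − r·ln z₂)/(1 − r)
ln z₀ = (1.88403 − 0.68533×3.26957) / 0.31467 = -1.1335
z₀ = exp(-1.1335) = 0.3219 m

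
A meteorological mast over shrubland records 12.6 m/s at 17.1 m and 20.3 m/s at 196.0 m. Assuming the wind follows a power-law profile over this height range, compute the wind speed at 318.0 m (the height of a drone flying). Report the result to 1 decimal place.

22.3 m/s

First find α: α = ln(V₂/V₁)/ln(z₂/z₁) = ln(20.3/12.6)/ln(196.0/17.1) = 0.47692/2.43904 = 0.1955
Extrapolate from 196.0 m to 318.0 m: V₃ = 20.3 × (318.0/196.0)^0.1955 = 20.3 × 1.0992 = 22.3148 m/s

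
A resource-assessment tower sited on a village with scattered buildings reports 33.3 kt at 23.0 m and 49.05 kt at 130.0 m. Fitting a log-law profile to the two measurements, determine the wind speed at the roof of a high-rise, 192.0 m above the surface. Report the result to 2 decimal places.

Log law: V ∝ ln(z/z₀). From the pair, with r = V₁/V₂ = 0.67890,
ln z₀ = (ln z₁ − r·ln z₂)/(1 − r) = (3.1355 − 0.67890×4.8675)/0.32110 = -0.5265 → z₀ = 0.5906 m
V₃ = V₁ · ln(z₃/z₀)/ln(z₁/z₀) = 33.3 × 5.7840/3.6620 = 52.5960 kt

52.60 kt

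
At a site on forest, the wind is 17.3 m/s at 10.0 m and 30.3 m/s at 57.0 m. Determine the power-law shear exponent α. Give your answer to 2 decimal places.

α ≈ 0.32

Power law: V₂/V₁ = (z₂/z₁)^α ⇒ α = ln(V₂/V₁) / ln(z₂/z₁)
α = ln(30.3/17.3) / ln(57.0/10.0) = ln(1.7514) / ln(5.7000)
  = 0.56044 / 1.74047 = 0.32201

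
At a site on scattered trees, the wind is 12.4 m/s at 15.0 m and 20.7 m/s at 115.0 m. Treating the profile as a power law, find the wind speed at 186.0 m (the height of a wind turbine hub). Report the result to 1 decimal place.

First find α: α = ln(V₂/V₁)/ln(z₂/z₁) = ln(20.7/12.4)/ln(115.0/15.0) = 0.51244/2.03688 = 0.2516
Extrapolate from 115.0 m to 186.0 m: V₃ = 20.7 × (186.0/115.0)^0.2516 = 20.7 × 1.1286 = 23.3617 m/s

23.4 m/s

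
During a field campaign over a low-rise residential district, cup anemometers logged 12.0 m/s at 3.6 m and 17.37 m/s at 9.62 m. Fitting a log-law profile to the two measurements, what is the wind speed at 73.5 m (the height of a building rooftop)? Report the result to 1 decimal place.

Log law: V ∝ ln(z/z₀). From the pair, with r = V₁/V₂ = 0.69085,
ln z₀ = (ln z₁ − r·ln z₂)/(1 − r) = (1.2809 − 0.69085×2.2638)/0.30915 = -0.9155 → z₀ = 0.4003 m
V₃ = V₁ · ln(z₃/z₀)/ln(z₁/z₀) = 12.0 × 5.2128/2.1964 = 28.4794 m/s

28.5 m/s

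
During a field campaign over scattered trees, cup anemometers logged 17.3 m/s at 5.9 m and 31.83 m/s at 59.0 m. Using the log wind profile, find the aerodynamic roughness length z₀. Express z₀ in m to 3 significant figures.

z₀ ≈ 0.380 m

Log law: V(z) ∝ ln(z/z₀). With r = V₁/V₂ = 17.3/31.83 = 0.54351,
r · ln(z₂/z₀) = ln(z₁/z₀) ⇒ ln z₀ = (ln z₁ − r·ln z₂)/(1 − r)
ln z₀ = (1.77495 − 0.54351×4.07754) / 0.45649 = -0.9666
z₀ = exp(-0.9666) = 0.3804 m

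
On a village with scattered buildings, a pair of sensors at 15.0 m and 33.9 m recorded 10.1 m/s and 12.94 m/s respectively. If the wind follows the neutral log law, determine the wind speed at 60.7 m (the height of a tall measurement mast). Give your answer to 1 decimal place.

15.0 m/s

Log law: V ∝ ln(z/z₀). From the pair, with r = V₁/V₂ = 0.78053,
ln z₀ = (ln z₁ − r·ln z₂)/(1 − r) = (2.7081 − 0.78053×3.5234)/0.21947 = -0.1917 → z₀ = 0.8256 m
V₃ = V₁ · ln(z₃/z₀)/ln(z₁/z₀) = 10.1 × 4.2976/2.8997 = 14.9690 m/s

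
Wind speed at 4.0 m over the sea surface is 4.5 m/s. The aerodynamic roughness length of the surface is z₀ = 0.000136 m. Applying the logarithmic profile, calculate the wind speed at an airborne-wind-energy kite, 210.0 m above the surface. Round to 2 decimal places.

6.23 m/s

Log law: V(z) ∝ ln(z/z₀), so V₂/V₁ = ln(z₂/z₀) / ln(z₁/z₀).
ln(210.0/0.000136) = 14.2500, ln(4.0/0.000136) = 10.2892
V₂ = 4.5 × 14.2500/10.2892 = 4.5 × 1.3850 = 6.2323 m/s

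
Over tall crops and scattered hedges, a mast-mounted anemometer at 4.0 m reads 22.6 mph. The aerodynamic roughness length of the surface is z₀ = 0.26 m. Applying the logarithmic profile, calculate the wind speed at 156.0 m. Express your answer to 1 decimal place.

52.9 mph

Log law: V(z) ∝ ln(z/z₀), so V₂/V₁ = ln(z₂/z₀) / ln(z₁/z₀).
ln(156.0/0.26) = 6.3969, ln(4.0/0.26) = 2.7334
V₂ = 22.6 × 6.3969/2.7334 = 22.6 × 2.3403 = 52.8910 mph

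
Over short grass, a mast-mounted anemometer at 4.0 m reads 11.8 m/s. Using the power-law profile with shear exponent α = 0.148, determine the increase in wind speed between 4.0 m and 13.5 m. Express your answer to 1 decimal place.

Power law: V₂ = V₁ · (z₂/z₁)^α = 11.8 × (3.3750)^0.148 = 14.1275 m/s
ΔV = 14.1275 − 11.8 = 2.3275 m/s

2.3 m/s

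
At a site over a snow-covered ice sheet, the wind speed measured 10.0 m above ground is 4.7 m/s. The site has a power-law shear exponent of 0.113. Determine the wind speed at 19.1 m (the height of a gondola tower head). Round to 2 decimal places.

5.06 m/s

Power-law profile: V₂ = V₁ · (z₂/z₁)^α
V₂ = 4.7 × (19.1/10.0)^0.113 = 4.7 × (1.9100)^0.113
    = 4.7 × 1.0759 = 5.0566 m/s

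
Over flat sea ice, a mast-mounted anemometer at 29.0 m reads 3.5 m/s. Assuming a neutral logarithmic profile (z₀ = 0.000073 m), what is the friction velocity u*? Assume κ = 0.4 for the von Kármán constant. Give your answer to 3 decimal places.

u* ≈ 0.109 m/s

Log law: V(z) = (u*/κ) · ln(z/z₀) ⇒ u* = κ · V / ln(z/z₀)
u* = 0.4 × 3.5 / ln(29.0/0.000073) = 0.4 × 3.5 / 12.8923
   = 1.4000 / 12.8923 = 0.1086 m/s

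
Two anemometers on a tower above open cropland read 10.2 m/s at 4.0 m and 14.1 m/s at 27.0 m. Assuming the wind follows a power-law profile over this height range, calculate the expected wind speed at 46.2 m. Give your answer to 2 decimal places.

First find α: α = ln(V₂/V₁)/ln(z₂/z₁) = ln(14.1/10.2)/ln(27.0/4.0) = 0.32379/1.90954 = 0.1696
Extrapolate from 27.0 m to 46.2 m: V₃ = 14.1 × (46.2/27.0)^0.1696 = 14.1 × 1.0954 = 15.4445 m/s

15.44 m/s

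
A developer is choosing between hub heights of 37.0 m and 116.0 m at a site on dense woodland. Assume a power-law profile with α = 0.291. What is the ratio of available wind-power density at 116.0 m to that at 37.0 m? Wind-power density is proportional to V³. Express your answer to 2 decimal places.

Speed ratio: V_B/V_A = (z_B/z_A)^α = (116.0/37.0)^0.291 = (3.1351)^0.291 = 1.39447
Power-density ratio: P_B/P_A = (V_B/V_A)³ = (1.39447)³ = 2.71164

2.71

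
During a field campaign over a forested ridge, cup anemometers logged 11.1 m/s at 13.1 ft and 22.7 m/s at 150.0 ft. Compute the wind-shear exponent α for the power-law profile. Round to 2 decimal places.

Power law: V₂/V₁ = (z₂/z₁)^α ⇒ α = ln(V₂/V₁) / ln(z₂/z₁)
α = ln(22.7/11.1) / ln(150.0/13.1) = ln(2.0450) / ln(11.4504)
  = 0.71542 / 2.43802 = 0.29344

α ≈ 0.29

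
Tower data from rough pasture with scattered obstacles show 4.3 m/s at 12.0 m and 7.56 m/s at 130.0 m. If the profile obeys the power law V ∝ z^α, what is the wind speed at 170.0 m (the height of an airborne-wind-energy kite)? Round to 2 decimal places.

8.06 m/s

First find α: α = ln(V₂/V₁)/ln(z₂/z₁) = ln(7.56/4.3)/ln(130.0/12.0) = 0.56426/2.38263 = 0.2368
Extrapolate from 130.0 m to 170.0 m: V₃ = 7.56 × (170.0/130.0)^0.2368 = 7.56 × 1.0656 = 8.0559 m/s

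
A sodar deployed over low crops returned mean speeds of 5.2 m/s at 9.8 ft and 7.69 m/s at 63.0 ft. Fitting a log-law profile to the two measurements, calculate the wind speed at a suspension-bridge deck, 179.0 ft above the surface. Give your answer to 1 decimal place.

Log law: V ∝ ln(z/z₀). From the pair, with r = V₁/V₂ = 0.67620,
ln z₀ = (ln z₁ − r·ln z₂)/(1 − r) = (2.2824 − 0.67620×4.1431)/0.32380 = -1.6035 → z₀ = 0.2012 ft
V₃ = V₁ · ln(z₃/z₀)/ln(z₁/z₀) = 5.2 × 6.7909/3.8859 = 9.0874 m/s

9.1 m/s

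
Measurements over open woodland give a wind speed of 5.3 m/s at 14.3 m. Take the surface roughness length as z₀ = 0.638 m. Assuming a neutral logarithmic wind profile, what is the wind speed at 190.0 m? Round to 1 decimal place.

Log law: V(z) ∝ ln(z/z₀), so V₂/V₁ = ln(z₂/z₀) / ln(z₁/z₀).
ln(190.0/0.638) = 5.6964, ln(14.3/0.638) = 3.1097
V₂ = 5.3 × 5.6964/3.1097 = 5.3 × 1.8318 = 9.7088 m/s

9.7 m/s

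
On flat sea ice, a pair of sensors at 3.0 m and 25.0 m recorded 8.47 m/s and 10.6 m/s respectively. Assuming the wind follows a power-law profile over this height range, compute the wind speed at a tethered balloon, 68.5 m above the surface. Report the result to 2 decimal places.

First find α: α = ln(V₂/V₁)/ln(z₂/z₁) = ln(10.6/8.47)/ln(25.0/3.0) = 0.22432/2.12026 = 0.1058
Extrapolate from 25.0 m to 68.5 m: V₃ = 10.6 × (68.5/25.0)^0.1058 = 10.6 × 1.1125 = 11.7929 m/s

11.79 m/s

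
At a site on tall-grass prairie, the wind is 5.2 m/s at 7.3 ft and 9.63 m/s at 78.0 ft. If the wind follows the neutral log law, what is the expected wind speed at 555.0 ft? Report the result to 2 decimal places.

13.30 m/s

Log law: V ∝ ln(z/z₀). From the pair, with r = V₁/V₂ = 0.53998,
ln z₀ = (ln z₁ − r·ln z₂)/(1 − r) = (1.9879 − 0.53998×4.3567)/0.46002 = -0.7927 → z₀ = 0.4526 ft
V₃ = V₁ · ln(z₃/z₀)/ln(z₁/z₀) = 5.2 × 7.1117/2.7806 = 13.2997 m/s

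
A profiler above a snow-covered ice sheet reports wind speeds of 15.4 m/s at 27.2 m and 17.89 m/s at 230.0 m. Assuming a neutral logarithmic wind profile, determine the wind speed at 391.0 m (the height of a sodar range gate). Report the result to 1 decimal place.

Log law: V ∝ ln(z/z₀). From the pair, with r = V₁/V₂ = 0.86082,
ln z₀ = (ln z₁ − r·ln z₂)/(1 − r) = (3.3032 − 0.86082×5.4381)/0.13918 = -9.9003 → z₀ = 0.00005016 m
V₃ = V₁ · ln(z₃/z₀)/ln(z₁/z₀) = 15.4 × 15.8691/13.2036 = 18.5089 m/s

18.5 m/s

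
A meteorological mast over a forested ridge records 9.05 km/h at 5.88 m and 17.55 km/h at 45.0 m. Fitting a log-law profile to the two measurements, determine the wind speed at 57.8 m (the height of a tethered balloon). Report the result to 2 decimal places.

18.60 km/h

Log law: V ∝ ln(z/z₀). From the pair, with r = V₁/V₂ = 0.51567,
ln z₀ = (ln z₁ − r·ln z₂)/(1 − r) = (1.7716 − 0.51567×3.8067)/0.48433 = -0.3952 → z₀ = 0.6735 m
V₃ = V₁ · ln(z₃/z₀)/ln(z₁/z₀) = 9.05 × 4.4522/2.1668 = 18.5955 km/h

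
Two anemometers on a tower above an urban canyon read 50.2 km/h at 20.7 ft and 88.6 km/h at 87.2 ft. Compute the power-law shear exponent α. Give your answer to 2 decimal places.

Power law: V₂/V₁ = (z₂/z₁)^α ⇒ α = ln(V₂/V₁) / ln(z₂/z₁)
α = ln(88.6/50.2) / ln(87.2/20.7) = ln(1.7649) / ln(4.2126)
  = 0.56812 / 1.43807 = 0.39505

α ≈ 0.40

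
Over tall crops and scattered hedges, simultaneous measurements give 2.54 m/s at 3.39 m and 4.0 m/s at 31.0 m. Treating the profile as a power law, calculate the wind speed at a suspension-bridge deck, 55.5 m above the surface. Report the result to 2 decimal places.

First find α: α = ln(V₂/V₁)/ln(z₂/z₁) = ln(4.0/2.54)/ln(31.0/3.39) = 0.45413/2.21316 = 0.2052
Extrapolate from 31.0 m to 55.5 m: V₃ = 4.0 × (55.5/31.0)^0.2052 = 4.0 × 1.1269 = 4.5078 m/s

4.51 m/s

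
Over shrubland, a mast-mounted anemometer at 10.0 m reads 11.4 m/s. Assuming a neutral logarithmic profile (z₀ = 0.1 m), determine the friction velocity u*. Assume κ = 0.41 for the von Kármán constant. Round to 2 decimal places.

Log law: V(z) = (u*/κ) · ln(z/z₀) ⇒ u* = κ · V / ln(z/z₀)
u* = 0.41 × 11.4 / ln(10.0/0.1) = 0.41 × 11.4 / 4.6052
   = 4.6740 / 4.6052 = 1.0149 m/s

u* ≈ 1.01 m/s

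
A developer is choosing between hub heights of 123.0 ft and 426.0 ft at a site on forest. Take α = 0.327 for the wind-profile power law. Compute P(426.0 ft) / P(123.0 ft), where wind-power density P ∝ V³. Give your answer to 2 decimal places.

Speed ratio: V_B/V_A = (z_B/z_A)^α = (426.0/123.0)^0.327 = (3.4634)^0.327 = 1.50113
Power-density ratio: P_B/P_A = (V_B/V_A)³ = (1.50113)³ = 3.38263

3.38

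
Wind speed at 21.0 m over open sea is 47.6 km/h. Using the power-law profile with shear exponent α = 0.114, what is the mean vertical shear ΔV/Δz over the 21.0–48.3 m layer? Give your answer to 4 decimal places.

Power law: V₂ = V₁ · (z₂/z₁)^α = 47.6 × (2.3000)^0.114 = 52.3412 km/h
ΔV/Δz = (52.3412 − 47.6)/(48.3 − 21.0) = 4.7412/27.3000 = 0.17367 km/h/m

0.1737 km/h/m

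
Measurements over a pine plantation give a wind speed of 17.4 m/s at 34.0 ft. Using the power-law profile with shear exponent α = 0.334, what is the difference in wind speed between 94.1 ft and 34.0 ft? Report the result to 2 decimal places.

7.05 m/s

Power law: V₂ = V₁ · (z₂/z₁)^α = 17.4 × (2.7676)^0.334 = 24.4464 m/s
ΔV = 24.4464 − 17.4 = 7.0464 m/s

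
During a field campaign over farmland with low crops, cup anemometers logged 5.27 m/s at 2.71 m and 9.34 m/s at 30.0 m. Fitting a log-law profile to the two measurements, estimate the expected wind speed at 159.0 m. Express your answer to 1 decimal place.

12.2 m/s

Log law: V ∝ ln(z/z₀). From the pair, with r = V₁/V₂ = 0.56424,
ln z₀ = (ln z₁ − r·ln z₂)/(1 − r) = (0.9969 − 0.56424×3.4012)/0.43576 = -2.1162 → z₀ = 0.1205 m
V₃ = V₁ · ln(z₃/z₀)/ln(z₁/z₀) = 5.27 × 7.1851/3.1131 = 12.1632 m/s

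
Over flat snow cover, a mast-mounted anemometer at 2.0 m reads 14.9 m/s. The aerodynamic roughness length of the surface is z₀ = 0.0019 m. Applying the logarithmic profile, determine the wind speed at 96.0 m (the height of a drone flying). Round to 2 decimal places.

Log law: V(z) ∝ ln(z/z₀), so V₂/V₁ = ln(z₂/z₀) / ln(z₁/z₀).
ln(96.0/0.0019) = 10.8302, ln(2.0/0.0019) = 6.9590
V₂ = 14.9 × 10.8302/6.9590 = 14.9 × 1.5563 = 23.1886 m/s

23.19 m/s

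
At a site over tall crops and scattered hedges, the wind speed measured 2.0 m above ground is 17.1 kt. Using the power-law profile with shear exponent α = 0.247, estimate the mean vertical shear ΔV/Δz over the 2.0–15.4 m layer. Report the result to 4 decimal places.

Power law: V₂ = V₁ · (z₂/z₁)^α = 17.1 × (7.7000)^0.247 = 28.3113 kt
ΔV/Δz = (28.3113 − 17.1)/(15.4 − 2.0) = 11.2113/13.4000 = 0.83666 kt/m

0.8367 kt/m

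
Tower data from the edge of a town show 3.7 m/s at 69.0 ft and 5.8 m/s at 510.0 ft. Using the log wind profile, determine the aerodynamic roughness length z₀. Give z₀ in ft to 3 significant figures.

z₀ ≈ 2.03 ft

Log law: V(z) ∝ ln(z/z₀). With r = V₁/V₂ = 3.7/5.8 = 0.63793,
r · ln(z₂/z₀) = ln(z₁/z₀) ⇒ ln z₀ = (ln z₁ − r·ln z₂)/(1 − r)
ln z₀ = (4.23411 − 0.63793×6.23441) / 0.36207 = 0.7098
z₀ = exp(0.7098) = 2.034 ft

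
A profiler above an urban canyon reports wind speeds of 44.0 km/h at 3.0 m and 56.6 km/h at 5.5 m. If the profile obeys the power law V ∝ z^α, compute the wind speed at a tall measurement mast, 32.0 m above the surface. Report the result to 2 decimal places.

First find α: α = ln(V₂/V₁)/ln(z₂/z₁) = ln(56.6/44.0)/ln(5.5/3.0) = 0.25182/0.60614 = 0.4155
Extrapolate from 5.5 m to 32.0 m: V₃ = 56.6 × (32.0/5.5)^0.4155 = 56.6 × 2.0784 = 117.6380 km/h

117.64 km/h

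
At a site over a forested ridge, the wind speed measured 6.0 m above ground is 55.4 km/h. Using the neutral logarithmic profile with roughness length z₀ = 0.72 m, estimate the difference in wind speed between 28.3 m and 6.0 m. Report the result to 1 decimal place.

40.5 km/h

Log law: V₂ = V₁ · ln(z₂/z₀)/ln(z₁/z₀) = 55.4 × 3.6714/2.1203 = 95.9285 km/h
ΔV = 95.9285 − 55.4 = 40.5285 km/h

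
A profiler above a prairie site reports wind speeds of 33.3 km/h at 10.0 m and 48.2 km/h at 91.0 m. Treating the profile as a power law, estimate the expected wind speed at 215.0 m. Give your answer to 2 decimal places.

55.66 km/h

First find α: α = ln(V₂/V₁)/ln(z₂/z₁) = ln(48.2/33.3)/ln(91.0/10.0) = 0.36980/2.20827 = 0.1675
Extrapolate from 91.0 m to 215.0 m: V₃ = 48.2 × (215.0/91.0)^0.1675 = 48.2 × 1.1549 = 55.6643 km/h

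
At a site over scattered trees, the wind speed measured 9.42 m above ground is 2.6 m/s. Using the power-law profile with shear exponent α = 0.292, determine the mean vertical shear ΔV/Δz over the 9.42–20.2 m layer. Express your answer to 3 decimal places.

Power law: V₂ = V₁ · (z₂/z₁)^α = 2.6 × (2.1444)^0.292 = 3.2487 m/s
ΔV/Δz = (3.2487 − 2.6)/(20.2 − 9.42) = 0.6487/10.7800 = 0.06018 m/s/m

0.060 m/s/m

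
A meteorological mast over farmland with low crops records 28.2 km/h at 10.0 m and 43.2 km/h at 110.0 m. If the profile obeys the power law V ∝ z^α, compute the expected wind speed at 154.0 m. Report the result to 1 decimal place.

First find α: α = ln(V₂/V₁)/ln(z₂/z₁) = ln(43.2/28.2)/ln(110.0/10.0) = 0.42652/2.39790 = 0.1779
Extrapolate from 110.0 m to 154.0 m: V₃ = 43.2 × (154.0/110.0)^0.1779 = 43.2 × 1.0617 = 45.8644 km/h

45.9 km/h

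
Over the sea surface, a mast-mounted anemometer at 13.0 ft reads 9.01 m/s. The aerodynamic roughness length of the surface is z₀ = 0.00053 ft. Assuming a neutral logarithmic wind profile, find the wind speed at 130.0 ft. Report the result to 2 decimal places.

11.06 m/s

Log law: V(z) ∝ ln(z/z₀), so V₂/V₁ = ln(z₂/z₀) / ln(z₁/z₀).
ln(130.0/0.00053) = 12.4102, ln(13.0/0.00053) = 10.1076
V₂ = 9.01 × 12.4102/10.1076 = 9.01 × 1.2278 = 11.0625 m/s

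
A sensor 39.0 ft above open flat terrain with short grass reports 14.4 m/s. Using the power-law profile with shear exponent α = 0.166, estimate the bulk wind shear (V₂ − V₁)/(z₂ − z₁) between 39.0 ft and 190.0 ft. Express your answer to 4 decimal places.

Power law: V₂ = V₁ · (z₂/z₁)^α = 14.4 × (4.8718)^0.166 = 18.7292 m/s
ΔV/Δz = (18.7292 − 14.4)/(190.0 − 39.0) = 4.3292/151.0000 = 0.02867 m/s/ft

0.0287 m/s/ft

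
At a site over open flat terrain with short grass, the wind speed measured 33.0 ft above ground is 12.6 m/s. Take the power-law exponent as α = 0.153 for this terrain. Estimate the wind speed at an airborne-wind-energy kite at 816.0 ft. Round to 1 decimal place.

Power-law profile: V₂ = V₁ · (z₂/z₁)^α
V₂ = 12.6 × (816.0/33.0)^0.153 = 12.6 × (24.7273)^0.153
    = 12.6 × 1.6336 = 20.5838 m/s

20.6 m/s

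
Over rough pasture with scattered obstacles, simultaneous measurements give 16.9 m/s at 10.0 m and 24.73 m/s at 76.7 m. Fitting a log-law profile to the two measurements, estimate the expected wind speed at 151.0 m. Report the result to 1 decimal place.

27.3 m/s

Log law: V ∝ ln(z/z₀). From the pair, with r = V₁/V₂ = 0.68338,
ln z₀ = (ln z₁ − r·ln z₂)/(1 − r) = (2.3026 − 0.68338×4.3399)/0.31662 = -2.0947 → z₀ = 0.1231 m
V₃ = V₁ · ln(z₃/z₀)/ln(z₁/z₀) = 16.9 × 7.1120/4.3973 = 27.3334 m/s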